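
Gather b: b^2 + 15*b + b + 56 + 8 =b^2 + 16*b + 64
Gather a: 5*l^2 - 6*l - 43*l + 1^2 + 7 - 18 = 5*l^2 - 49*l - 10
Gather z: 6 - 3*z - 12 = -3*z - 6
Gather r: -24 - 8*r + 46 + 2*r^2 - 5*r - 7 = 2*r^2 - 13*r + 15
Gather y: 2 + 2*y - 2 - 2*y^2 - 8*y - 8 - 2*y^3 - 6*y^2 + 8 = -2*y^3 - 8*y^2 - 6*y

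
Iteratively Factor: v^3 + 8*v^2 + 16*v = (v)*(v^2 + 8*v + 16) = v*(v + 4)*(v + 4)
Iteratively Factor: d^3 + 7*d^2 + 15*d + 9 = (d + 1)*(d^2 + 6*d + 9) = (d + 1)*(d + 3)*(d + 3)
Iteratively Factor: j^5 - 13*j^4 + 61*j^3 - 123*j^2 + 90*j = (j)*(j^4 - 13*j^3 + 61*j^2 - 123*j + 90) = j*(j - 3)*(j^3 - 10*j^2 + 31*j - 30) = j*(j - 5)*(j - 3)*(j^2 - 5*j + 6) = j*(j - 5)*(j - 3)^2*(j - 2)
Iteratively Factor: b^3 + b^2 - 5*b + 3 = (b - 1)*(b^2 + 2*b - 3) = (b - 1)^2*(b + 3)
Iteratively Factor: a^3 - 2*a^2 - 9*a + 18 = (a - 3)*(a^2 + a - 6) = (a - 3)*(a + 3)*(a - 2)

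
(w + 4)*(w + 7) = w^2 + 11*w + 28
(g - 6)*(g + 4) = g^2 - 2*g - 24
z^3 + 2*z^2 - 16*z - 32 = (z - 4)*(z + 2)*(z + 4)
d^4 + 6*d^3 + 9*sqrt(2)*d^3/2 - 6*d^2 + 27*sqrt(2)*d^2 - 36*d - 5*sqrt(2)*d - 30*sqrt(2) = (d + 6)*(d - sqrt(2))*(d + sqrt(2)/2)*(d + 5*sqrt(2))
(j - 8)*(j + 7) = j^2 - j - 56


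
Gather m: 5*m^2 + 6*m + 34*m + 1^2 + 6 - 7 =5*m^2 + 40*m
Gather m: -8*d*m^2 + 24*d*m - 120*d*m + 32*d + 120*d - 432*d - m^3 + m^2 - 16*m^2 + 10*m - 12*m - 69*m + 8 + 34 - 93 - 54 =-280*d - m^3 + m^2*(-8*d - 15) + m*(-96*d - 71) - 105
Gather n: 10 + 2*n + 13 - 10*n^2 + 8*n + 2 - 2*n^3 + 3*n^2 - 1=-2*n^3 - 7*n^2 + 10*n + 24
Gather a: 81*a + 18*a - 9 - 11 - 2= 99*a - 22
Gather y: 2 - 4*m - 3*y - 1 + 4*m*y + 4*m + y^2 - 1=y^2 + y*(4*m - 3)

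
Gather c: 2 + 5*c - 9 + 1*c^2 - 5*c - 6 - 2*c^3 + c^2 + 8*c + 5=-2*c^3 + 2*c^2 + 8*c - 8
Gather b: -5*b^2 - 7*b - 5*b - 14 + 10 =-5*b^2 - 12*b - 4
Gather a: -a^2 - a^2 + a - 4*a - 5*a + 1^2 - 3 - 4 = -2*a^2 - 8*a - 6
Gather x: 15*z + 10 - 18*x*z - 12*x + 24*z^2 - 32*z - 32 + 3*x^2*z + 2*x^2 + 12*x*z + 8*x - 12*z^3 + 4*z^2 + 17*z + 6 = x^2*(3*z + 2) + x*(-6*z - 4) - 12*z^3 + 28*z^2 - 16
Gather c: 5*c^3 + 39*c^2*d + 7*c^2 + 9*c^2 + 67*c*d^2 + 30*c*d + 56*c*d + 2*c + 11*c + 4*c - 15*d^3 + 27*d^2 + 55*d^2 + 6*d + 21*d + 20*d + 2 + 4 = 5*c^3 + c^2*(39*d + 16) + c*(67*d^2 + 86*d + 17) - 15*d^3 + 82*d^2 + 47*d + 6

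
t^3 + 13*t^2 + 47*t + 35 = (t + 1)*(t + 5)*(t + 7)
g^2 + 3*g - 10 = (g - 2)*(g + 5)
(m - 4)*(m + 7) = m^2 + 3*m - 28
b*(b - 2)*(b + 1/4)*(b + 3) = b^4 + 5*b^3/4 - 23*b^2/4 - 3*b/2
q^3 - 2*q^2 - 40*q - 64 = (q - 8)*(q + 2)*(q + 4)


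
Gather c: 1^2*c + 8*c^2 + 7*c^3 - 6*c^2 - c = 7*c^3 + 2*c^2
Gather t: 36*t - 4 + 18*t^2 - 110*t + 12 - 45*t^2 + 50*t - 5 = -27*t^2 - 24*t + 3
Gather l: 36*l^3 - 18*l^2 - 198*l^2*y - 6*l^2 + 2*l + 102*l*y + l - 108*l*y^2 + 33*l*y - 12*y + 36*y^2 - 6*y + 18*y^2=36*l^3 + l^2*(-198*y - 24) + l*(-108*y^2 + 135*y + 3) + 54*y^2 - 18*y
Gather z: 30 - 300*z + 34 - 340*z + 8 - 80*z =72 - 720*z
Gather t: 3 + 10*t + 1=10*t + 4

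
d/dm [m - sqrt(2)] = 1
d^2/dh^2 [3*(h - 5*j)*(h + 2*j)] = 6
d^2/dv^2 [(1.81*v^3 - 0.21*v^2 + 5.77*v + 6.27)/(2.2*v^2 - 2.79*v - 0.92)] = (1.4210854715202e-14*v^5 - 2.8421709430404e-14*v^4 + 88.780962*v^3 + 207.406008*v^2 - 151.648776*v + 93.017214)/(10.648*v^6 - 40.5108*v^5 + 38.01666*v^4 + 12.164121*v^3 - 15.897876*v^2 - 7.084368*v - 0.778688)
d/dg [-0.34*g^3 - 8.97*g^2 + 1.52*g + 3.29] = -1.02*g^2 - 17.94*g + 1.52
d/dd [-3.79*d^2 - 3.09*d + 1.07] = -7.58*d - 3.09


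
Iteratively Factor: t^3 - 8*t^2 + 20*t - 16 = (t - 2)*(t^2 - 6*t + 8) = (t - 4)*(t - 2)*(t - 2)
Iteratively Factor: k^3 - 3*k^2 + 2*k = (k - 2)*(k^2 - k) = (k - 2)*(k - 1)*(k)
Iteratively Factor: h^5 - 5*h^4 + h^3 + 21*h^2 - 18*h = (h + 2)*(h^4 - 7*h^3 + 15*h^2 - 9*h) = (h - 3)*(h + 2)*(h^3 - 4*h^2 + 3*h) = (h - 3)*(h - 1)*(h + 2)*(h^2 - 3*h) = h*(h - 3)*(h - 1)*(h + 2)*(h - 3)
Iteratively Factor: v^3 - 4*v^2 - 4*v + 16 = (v - 4)*(v^2 - 4) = (v - 4)*(v - 2)*(v + 2)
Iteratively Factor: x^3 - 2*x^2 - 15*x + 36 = (x - 3)*(x^2 + x - 12) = (x - 3)*(x + 4)*(x - 3)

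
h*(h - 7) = h^2 - 7*h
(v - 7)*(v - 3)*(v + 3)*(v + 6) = v^4 - v^3 - 51*v^2 + 9*v + 378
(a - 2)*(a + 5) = a^2 + 3*a - 10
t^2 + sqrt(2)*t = t*(t + sqrt(2))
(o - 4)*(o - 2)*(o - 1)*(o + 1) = o^4 - 6*o^3 + 7*o^2 + 6*o - 8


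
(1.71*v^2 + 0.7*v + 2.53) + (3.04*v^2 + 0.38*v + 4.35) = 4.75*v^2 + 1.08*v + 6.88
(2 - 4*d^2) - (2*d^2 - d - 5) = -6*d^2 + d + 7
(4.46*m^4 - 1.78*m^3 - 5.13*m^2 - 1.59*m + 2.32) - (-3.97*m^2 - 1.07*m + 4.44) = 4.46*m^4 - 1.78*m^3 - 1.16*m^2 - 0.52*m - 2.12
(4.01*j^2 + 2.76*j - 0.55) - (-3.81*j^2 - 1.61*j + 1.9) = 7.82*j^2 + 4.37*j - 2.45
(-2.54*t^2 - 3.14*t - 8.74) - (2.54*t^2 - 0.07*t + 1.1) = -5.08*t^2 - 3.07*t - 9.84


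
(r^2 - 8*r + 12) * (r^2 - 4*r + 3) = r^4 - 12*r^3 + 47*r^2 - 72*r + 36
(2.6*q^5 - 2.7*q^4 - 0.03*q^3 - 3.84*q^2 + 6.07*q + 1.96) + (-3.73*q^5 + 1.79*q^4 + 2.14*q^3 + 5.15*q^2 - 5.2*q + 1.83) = -1.13*q^5 - 0.91*q^4 + 2.11*q^3 + 1.31*q^2 + 0.87*q + 3.79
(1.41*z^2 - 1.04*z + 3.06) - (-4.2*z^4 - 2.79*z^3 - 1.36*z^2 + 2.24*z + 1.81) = 4.2*z^4 + 2.79*z^3 + 2.77*z^2 - 3.28*z + 1.25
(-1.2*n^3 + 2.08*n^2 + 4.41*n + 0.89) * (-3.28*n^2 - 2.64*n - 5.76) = 3.936*n^5 - 3.6544*n^4 - 13.044*n^3 - 26.5424*n^2 - 27.7512*n - 5.1264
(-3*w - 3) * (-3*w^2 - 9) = 9*w^3 + 9*w^2 + 27*w + 27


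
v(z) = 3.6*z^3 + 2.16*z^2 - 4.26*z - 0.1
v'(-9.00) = 831.66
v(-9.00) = -2411.20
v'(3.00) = 105.90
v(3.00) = 103.76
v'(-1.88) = 25.79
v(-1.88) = -8.38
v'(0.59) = 2.05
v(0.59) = -1.12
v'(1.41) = 23.30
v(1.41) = 8.28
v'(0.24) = -2.60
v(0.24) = -0.95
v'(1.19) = 16.17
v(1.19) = 3.96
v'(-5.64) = 314.92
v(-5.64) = -553.23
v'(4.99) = 286.22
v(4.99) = 479.73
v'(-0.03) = -4.38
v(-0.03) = 0.03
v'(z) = 10.8*z^2 + 4.32*z - 4.26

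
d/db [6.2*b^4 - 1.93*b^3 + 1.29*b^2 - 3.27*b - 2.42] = 24.8*b^3 - 5.79*b^2 + 2.58*b - 3.27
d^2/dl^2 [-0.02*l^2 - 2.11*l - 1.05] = -0.0400000000000000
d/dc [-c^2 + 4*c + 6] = 4 - 2*c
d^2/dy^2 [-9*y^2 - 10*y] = -18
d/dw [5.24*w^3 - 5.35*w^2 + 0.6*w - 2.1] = 15.72*w^2 - 10.7*w + 0.6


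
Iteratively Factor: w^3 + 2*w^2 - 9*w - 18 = (w + 3)*(w^2 - w - 6) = (w - 3)*(w + 3)*(w + 2)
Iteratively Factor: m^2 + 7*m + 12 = (m + 4)*(m + 3)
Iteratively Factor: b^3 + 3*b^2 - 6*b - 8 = (b + 1)*(b^2 + 2*b - 8) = (b - 2)*(b + 1)*(b + 4)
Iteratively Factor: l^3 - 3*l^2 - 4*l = (l)*(l^2 - 3*l - 4) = l*(l - 4)*(l + 1)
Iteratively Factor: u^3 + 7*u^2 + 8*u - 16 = (u - 1)*(u^2 + 8*u + 16) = (u - 1)*(u + 4)*(u + 4)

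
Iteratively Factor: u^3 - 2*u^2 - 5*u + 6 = (u - 1)*(u^2 - u - 6) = (u - 1)*(u + 2)*(u - 3)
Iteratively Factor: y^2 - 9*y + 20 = (y - 5)*(y - 4)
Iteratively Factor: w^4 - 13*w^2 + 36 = (w + 2)*(w^3 - 2*w^2 - 9*w + 18) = (w - 2)*(w + 2)*(w^2 - 9) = (w - 3)*(w - 2)*(w + 2)*(w + 3)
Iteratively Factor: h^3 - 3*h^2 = (h)*(h^2 - 3*h) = h*(h - 3)*(h)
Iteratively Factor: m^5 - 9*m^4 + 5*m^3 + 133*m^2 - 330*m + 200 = (m - 1)*(m^4 - 8*m^3 - 3*m^2 + 130*m - 200) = (m - 5)*(m - 1)*(m^3 - 3*m^2 - 18*m + 40) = (m - 5)*(m - 1)*(m + 4)*(m^2 - 7*m + 10) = (m - 5)*(m - 2)*(m - 1)*(m + 4)*(m - 5)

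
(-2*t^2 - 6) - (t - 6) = -2*t^2 - t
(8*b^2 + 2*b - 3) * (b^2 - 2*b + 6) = 8*b^4 - 14*b^3 + 41*b^2 + 18*b - 18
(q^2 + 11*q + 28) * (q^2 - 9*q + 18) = q^4 + 2*q^3 - 53*q^2 - 54*q + 504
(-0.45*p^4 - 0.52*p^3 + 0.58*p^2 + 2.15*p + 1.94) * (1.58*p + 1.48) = -0.711*p^5 - 1.4876*p^4 + 0.1468*p^3 + 4.2554*p^2 + 6.2472*p + 2.8712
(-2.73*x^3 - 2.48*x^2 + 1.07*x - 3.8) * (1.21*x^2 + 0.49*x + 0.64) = -3.3033*x^5 - 4.3385*x^4 - 1.6677*x^3 - 5.6609*x^2 - 1.1772*x - 2.432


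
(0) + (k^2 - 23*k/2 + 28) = k^2 - 23*k/2 + 28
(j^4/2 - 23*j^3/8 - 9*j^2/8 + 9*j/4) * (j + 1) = j^5/2 - 19*j^4/8 - 4*j^3 + 9*j^2/8 + 9*j/4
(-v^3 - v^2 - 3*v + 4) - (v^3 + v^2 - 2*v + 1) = -2*v^3 - 2*v^2 - v + 3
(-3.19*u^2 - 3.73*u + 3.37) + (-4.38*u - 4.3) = -3.19*u^2 - 8.11*u - 0.93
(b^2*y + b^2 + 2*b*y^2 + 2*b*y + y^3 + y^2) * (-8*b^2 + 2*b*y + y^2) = -8*b^4*y - 8*b^4 - 14*b^3*y^2 - 14*b^3*y - 3*b^2*y^3 - 3*b^2*y^2 + 4*b*y^4 + 4*b*y^3 + y^5 + y^4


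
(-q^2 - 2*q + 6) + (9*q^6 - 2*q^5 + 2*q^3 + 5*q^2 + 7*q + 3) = 9*q^6 - 2*q^5 + 2*q^3 + 4*q^2 + 5*q + 9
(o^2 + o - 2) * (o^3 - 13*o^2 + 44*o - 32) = o^5 - 12*o^4 + 29*o^3 + 38*o^2 - 120*o + 64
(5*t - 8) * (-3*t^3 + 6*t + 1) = -15*t^4 + 24*t^3 + 30*t^2 - 43*t - 8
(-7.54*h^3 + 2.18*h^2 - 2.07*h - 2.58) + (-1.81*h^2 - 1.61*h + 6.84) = -7.54*h^3 + 0.37*h^2 - 3.68*h + 4.26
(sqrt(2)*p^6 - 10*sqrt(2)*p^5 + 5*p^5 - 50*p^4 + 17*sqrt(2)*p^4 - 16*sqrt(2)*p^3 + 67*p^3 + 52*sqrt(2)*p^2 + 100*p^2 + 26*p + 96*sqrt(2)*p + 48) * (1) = sqrt(2)*p^6 - 10*sqrt(2)*p^5 + 5*p^5 - 50*p^4 + 17*sqrt(2)*p^4 - 16*sqrt(2)*p^3 + 67*p^3 + 52*sqrt(2)*p^2 + 100*p^2 + 26*p + 96*sqrt(2)*p + 48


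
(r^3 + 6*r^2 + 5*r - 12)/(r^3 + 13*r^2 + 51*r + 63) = (r^2 + 3*r - 4)/(r^2 + 10*r + 21)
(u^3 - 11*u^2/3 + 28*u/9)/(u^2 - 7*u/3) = u - 4/3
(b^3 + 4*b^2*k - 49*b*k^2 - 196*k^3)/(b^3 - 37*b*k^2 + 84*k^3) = (b^2 - 3*b*k - 28*k^2)/(b^2 - 7*b*k + 12*k^2)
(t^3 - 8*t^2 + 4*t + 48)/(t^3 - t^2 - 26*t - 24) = (t^2 - 2*t - 8)/(t^2 + 5*t + 4)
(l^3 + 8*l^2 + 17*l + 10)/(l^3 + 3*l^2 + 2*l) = (l + 5)/l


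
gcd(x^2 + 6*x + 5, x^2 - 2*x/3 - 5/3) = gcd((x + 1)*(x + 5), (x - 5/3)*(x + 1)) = x + 1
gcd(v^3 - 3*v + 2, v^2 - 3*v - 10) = v + 2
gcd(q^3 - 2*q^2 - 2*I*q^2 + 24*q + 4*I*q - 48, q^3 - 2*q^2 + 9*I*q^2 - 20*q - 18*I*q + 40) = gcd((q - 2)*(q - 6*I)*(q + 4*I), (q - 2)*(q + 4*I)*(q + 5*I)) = q^2 + q*(-2 + 4*I) - 8*I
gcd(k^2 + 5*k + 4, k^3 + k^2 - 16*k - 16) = k^2 + 5*k + 4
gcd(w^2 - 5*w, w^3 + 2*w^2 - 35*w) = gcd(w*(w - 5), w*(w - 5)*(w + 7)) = w^2 - 5*w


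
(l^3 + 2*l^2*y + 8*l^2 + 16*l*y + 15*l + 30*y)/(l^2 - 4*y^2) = (-l^2 - 8*l - 15)/(-l + 2*y)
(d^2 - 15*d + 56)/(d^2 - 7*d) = (d - 8)/d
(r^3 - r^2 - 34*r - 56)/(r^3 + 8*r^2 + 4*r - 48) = (r^2 - 5*r - 14)/(r^2 + 4*r - 12)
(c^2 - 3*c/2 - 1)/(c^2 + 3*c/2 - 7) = (2*c + 1)/(2*c + 7)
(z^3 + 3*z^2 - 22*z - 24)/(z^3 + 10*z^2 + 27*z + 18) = (z - 4)/(z + 3)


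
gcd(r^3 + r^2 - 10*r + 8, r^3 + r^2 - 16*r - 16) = r + 4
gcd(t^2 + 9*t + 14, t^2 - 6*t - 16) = t + 2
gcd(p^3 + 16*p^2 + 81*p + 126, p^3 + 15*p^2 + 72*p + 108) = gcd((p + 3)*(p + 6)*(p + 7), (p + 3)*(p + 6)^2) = p^2 + 9*p + 18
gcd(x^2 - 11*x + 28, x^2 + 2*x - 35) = 1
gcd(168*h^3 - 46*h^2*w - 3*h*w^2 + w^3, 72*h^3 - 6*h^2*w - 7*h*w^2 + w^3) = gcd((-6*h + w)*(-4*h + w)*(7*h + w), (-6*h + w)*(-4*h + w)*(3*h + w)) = 24*h^2 - 10*h*w + w^2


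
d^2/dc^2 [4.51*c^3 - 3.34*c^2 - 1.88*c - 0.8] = 27.06*c - 6.68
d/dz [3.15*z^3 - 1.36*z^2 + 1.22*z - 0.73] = 9.45*z^2 - 2.72*z + 1.22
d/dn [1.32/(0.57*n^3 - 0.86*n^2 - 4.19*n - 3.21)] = (-2.2572*n^2 + 2.2704*n + 5.5308)/(-0.57*n^3 + 0.86*n^2 + 4.19*n + 3.21)^2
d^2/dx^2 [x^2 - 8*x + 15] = 2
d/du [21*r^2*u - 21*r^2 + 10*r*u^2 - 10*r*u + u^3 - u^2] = 21*r^2 + 20*r*u - 10*r + 3*u^2 - 2*u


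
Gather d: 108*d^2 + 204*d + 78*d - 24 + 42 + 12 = 108*d^2 + 282*d + 30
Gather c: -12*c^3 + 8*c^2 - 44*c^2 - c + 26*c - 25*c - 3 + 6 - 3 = -12*c^3 - 36*c^2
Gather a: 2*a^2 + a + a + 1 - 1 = 2*a^2 + 2*a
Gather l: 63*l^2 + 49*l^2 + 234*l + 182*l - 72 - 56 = 112*l^2 + 416*l - 128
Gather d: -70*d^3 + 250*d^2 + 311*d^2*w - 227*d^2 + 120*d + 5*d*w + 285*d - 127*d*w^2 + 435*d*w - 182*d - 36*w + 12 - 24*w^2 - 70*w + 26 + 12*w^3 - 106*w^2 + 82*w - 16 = -70*d^3 + d^2*(311*w + 23) + d*(-127*w^2 + 440*w + 223) + 12*w^3 - 130*w^2 - 24*w + 22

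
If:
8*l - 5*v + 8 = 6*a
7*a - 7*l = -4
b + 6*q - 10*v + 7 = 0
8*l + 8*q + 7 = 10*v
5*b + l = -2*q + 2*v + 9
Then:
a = -2083/2394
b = 8971/4788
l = -715/2394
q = 20411/9576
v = 2593/1197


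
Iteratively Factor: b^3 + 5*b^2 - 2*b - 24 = (b + 3)*(b^2 + 2*b - 8) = (b - 2)*(b + 3)*(b + 4)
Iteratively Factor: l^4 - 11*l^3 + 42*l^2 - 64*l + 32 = (l - 1)*(l^3 - 10*l^2 + 32*l - 32) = (l - 4)*(l - 1)*(l^2 - 6*l + 8) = (l - 4)*(l - 2)*(l - 1)*(l - 4)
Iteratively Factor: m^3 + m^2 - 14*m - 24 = (m + 2)*(m^2 - m - 12) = (m - 4)*(m + 2)*(m + 3)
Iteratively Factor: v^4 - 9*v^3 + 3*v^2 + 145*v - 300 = (v + 4)*(v^3 - 13*v^2 + 55*v - 75) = (v - 5)*(v + 4)*(v^2 - 8*v + 15) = (v - 5)^2*(v + 4)*(v - 3)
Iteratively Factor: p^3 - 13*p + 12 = (p + 4)*(p^2 - 4*p + 3) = (p - 1)*(p + 4)*(p - 3)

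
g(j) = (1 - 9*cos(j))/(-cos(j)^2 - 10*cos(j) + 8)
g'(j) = (1 - 9*cos(j))*(-2*sin(j)*cos(j) - 10*sin(j))/(-cos(j)^2 - 10*cos(j) + 8)^2 + 9*sin(j)/(-cos(j)^2 - 10*cos(j) + 8) = (9*cos(j)^2 - 2*cos(j) + 62)*sin(j)/(cos(j)^2 + 10*cos(j) - 8)^2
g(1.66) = 0.20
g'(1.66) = 0.79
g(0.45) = 3.91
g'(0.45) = 8.91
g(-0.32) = 3.15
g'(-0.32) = -3.75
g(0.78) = -14.00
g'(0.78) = 308.26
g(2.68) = 0.56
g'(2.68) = 0.12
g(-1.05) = -1.25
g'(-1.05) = -7.11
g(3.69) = 0.55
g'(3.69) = -0.15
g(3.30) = 0.59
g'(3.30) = -0.04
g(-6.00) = 3.03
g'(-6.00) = 3.00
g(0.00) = 2.67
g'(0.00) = 0.00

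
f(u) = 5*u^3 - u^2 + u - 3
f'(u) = 15*u^2 - 2*u + 1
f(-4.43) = -461.75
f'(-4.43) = 304.23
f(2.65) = 85.68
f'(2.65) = 101.04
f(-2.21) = -64.06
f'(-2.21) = 78.68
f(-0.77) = -6.65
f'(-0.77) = 11.43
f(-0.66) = -5.53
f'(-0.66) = 8.85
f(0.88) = 0.51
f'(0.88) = 10.86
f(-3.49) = -231.21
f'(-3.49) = 190.68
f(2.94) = 118.36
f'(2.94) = 124.77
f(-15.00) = -17118.00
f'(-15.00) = 3406.00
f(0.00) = -3.00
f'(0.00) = 1.00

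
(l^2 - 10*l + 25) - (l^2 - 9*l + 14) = 11 - l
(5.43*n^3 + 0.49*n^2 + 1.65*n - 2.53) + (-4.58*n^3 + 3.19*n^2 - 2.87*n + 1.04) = 0.85*n^3 + 3.68*n^2 - 1.22*n - 1.49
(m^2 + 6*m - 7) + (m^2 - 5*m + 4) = 2*m^2 + m - 3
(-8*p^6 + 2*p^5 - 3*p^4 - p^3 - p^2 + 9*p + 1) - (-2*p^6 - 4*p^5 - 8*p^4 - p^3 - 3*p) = -6*p^6 + 6*p^5 + 5*p^4 - p^2 + 12*p + 1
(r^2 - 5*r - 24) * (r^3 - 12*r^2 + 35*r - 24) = r^5 - 17*r^4 + 71*r^3 + 89*r^2 - 720*r + 576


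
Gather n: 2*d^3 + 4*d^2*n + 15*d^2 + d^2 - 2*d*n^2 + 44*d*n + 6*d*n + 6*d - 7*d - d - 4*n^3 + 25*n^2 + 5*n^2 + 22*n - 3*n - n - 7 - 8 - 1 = 2*d^3 + 16*d^2 - 2*d - 4*n^3 + n^2*(30 - 2*d) + n*(4*d^2 + 50*d + 18) - 16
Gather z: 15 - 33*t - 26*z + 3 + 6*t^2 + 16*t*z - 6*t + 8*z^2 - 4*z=6*t^2 - 39*t + 8*z^2 + z*(16*t - 30) + 18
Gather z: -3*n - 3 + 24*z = -3*n + 24*z - 3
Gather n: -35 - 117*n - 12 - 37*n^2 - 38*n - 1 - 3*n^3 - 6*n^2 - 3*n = -3*n^3 - 43*n^2 - 158*n - 48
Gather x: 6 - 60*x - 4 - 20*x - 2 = -80*x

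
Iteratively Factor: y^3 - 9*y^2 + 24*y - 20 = (y - 2)*(y^2 - 7*y + 10) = (y - 2)^2*(y - 5)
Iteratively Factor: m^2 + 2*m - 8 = (m - 2)*(m + 4)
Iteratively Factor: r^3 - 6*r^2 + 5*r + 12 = (r + 1)*(r^2 - 7*r + 12) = (r - 4)*(r + 1)*(r - 3)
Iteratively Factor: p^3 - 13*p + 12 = (p - 3)*(p^2 + 3*p - 4) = (p - 3)*(p + 4)*(p - 1)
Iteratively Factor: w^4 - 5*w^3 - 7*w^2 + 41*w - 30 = (w + 3)*(w^3 - 8*w^2 + 17*w - 10) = (w - 5)*(w + 3)*(w^2 - 3*w + 2) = (w - 5)*(w - 1)*(w + 3)*(w - 2)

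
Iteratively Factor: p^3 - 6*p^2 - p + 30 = (p - 5)*(p^2 - p - 6) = (p - 5)*(p - 3)*(p + 2)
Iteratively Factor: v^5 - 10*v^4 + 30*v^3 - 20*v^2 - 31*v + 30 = (v + 1)*(v^4 - 11*v^3 + 41*v^2 - 61*v + 30) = (v - 2)*(v + 1)*(v^3 - 9*v^2 + 23*v - 15) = (v - 2)*(v - 1)*(v + 1)*(v^2 - 8*v + 15) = (v - 5)*(v - 2)*(v - 1)*(v + 1)*(v - 3)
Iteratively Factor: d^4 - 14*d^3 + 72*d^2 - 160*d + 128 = (d - 4)*(d^3 - 10*d^2 + 32*d - 32) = (d - 4)^2*(d^2 - 6*d + 8) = (d - 4)^2*(d - 2)*(d - 4)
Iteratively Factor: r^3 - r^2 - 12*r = (r - 4)*(r^2 + 3*r) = (r - 4)*(r + 3)*(r)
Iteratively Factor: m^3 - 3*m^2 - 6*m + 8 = (m - 4)*(m^2 + m - 2) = (m - 4)*(m + 2)*(m - 1)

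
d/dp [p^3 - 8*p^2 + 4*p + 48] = 3*p^2 - 16*p + 4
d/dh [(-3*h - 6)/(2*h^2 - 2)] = 3*(-h^2 + 2*h*(h + 2) + 1)/(2*(h^2 - 1)^2)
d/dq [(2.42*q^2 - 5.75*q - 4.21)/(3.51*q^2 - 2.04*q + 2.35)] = (15.2457*q^2 + 40.9282*q - 22.1009)/(12.3201*q^4 - 14.3208*q^3 + 20.6586*q^2 - 9.588*q + 5.5225)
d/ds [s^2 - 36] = 2*s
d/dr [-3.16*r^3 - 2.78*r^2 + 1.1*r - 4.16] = -9.48*r^2 - 5.56*r + 1.1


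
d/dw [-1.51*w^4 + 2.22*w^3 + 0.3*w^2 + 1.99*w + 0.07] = -6.04*w^3 + 6.66*w^2 + 0.6*w + 1.99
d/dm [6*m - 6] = 6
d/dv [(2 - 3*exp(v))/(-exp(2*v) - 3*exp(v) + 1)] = (-3*exp(2*v) + 4*exp(v) + 3)*exp(v)/(exp(4*v) + 6*exp(3*v) + 7*exp(2*v) - 6*exp(v) + 1)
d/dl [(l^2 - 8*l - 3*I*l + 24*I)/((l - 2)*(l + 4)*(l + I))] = (-l^4 + l^3*(16 + 6*I) + l^2*(5 - 56*I) + l*(48 - 112*I) + 24 + 256*I)/(l^6 + l^5*(4 + 2*I) + l^4*(-13 + 8*I) + l^3*(-36 - 24*I) + l^2*(76 - 64*I) + l*(32 + 128*I) - 64)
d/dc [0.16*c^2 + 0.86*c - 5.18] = 0.32*c + 0.86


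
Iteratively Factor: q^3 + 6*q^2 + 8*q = (q)*(q^2 + 6*q + 8) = q*(q + 4)*(q + 2)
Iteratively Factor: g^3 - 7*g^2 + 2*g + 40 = (g - 5)*(g^2 - 2*g - 8) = (g - 5)*(g + 2)*(g - 4)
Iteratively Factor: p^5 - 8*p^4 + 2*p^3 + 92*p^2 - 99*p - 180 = (p + 3)*(p^4 - 11*p^3 + 35*p^2 - 13*p - 60) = (p + 1)*(p + 3)*(p^3 - 12*p^2 + 47*p - 60) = (p - 5)*(p + 1)*(p + 3)*(p^2 - 7*p + 12) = (p - 5)*(p - 3)*(p + 1)*(p + 3)*(p - 4)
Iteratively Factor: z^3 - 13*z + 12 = (z + 4)*(z^2 - 4*z + 3) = (z - 1)*(z + 4)*(z - 3)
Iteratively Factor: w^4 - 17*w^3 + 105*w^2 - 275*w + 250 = (w - 5)*(w^3 - 12*w^2 + 45*w - 50) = (w - 5)^2*(w^2 - 7*w + 10) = (w - 5)^2*(w - 2)*(w - 5)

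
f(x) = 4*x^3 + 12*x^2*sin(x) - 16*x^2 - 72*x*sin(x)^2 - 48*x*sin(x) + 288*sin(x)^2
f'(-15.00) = 2168.37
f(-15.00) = -18745.49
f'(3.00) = 29.47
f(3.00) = -39.65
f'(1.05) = 70.53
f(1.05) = 114.56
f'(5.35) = 205.76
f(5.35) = 22.16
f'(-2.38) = 509.35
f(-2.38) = -51.55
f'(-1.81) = 280.79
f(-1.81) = 196.10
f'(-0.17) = -79.21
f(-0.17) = 6.67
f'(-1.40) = -36.01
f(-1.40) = 245.83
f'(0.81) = 131.52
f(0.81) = 89.66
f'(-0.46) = -204.14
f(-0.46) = 48.58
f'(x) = 12*x^2*cos(x) + 12*x^2 - 144*x*sin(x)*cos(x) + 24*x*sin(x) - 48*x*cos(x) - 32*x - 72*sin(x)^2 + 576*sin(x)*cos(x) - 48*sin(x)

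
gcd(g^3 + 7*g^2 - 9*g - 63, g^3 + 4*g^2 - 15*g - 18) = g - 3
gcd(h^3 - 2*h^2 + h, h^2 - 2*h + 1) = h^2 - 2*h + 1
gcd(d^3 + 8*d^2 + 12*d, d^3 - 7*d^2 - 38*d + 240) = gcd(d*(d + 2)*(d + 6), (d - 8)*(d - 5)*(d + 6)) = d + 6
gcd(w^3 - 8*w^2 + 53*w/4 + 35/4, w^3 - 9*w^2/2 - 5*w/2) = w^2 - 9*w/2 - 5/2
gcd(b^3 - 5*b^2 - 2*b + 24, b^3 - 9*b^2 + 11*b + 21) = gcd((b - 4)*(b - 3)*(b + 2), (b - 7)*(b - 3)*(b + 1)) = b - 3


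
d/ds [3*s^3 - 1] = 9*s^2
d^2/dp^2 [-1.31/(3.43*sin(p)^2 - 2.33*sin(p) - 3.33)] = (-61.648076*sin(p)^4 + 31.408167*sin(p)^3 + 25.509499*sin(p)^2 - 52.652175*sin(p) + 44.149096)/(-3.43*sin(p)^2 + 2.33*sin(p) + 3.33)^3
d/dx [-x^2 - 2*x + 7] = -2*x - 2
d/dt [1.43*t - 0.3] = 1.43000000000000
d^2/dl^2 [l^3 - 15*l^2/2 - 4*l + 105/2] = 6*l - 15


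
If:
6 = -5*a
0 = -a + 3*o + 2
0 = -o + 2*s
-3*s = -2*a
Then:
No Solution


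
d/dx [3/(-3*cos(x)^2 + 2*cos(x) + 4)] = 6*(1 - 3*cos(x))*sin(x)/(-3*cos(x)^2 + 2*cos(x) + 4)^2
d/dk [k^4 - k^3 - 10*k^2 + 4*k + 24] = 4*k^3 - 3*k^2 - 20*k + 4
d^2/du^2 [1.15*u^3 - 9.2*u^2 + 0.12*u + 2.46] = 6.9*u - 18.4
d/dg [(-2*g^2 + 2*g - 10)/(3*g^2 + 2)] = 2*(-3*g^2 + 26*g + 2)/(9*g^4 + 12*g^2 + 4)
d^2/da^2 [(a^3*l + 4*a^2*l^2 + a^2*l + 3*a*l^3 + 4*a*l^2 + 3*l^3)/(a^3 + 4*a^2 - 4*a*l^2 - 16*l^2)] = 2*l*(-((3*a + 4)*(a^3 + 4*a^2*l + a^2 + 3*a*l^2 + 4*a*l + 3*l^2) + (3*a^2 + 8*a - 4*l^2)*(3*a^2 + 8*a*l + 2*a + 3*l^2 + 4*l))*(a^3 + 4*a^2 - 4*a*l^2 - 16*l^2) + (3*a + 4*l + 1)*(a^3 + 4*a^2 - 4*a*l^2 - 16*l^2)^2 + (3*a^2 + 8*a - 4*l^2)^2*(a^3 + 4*a^2*l + a^2 + 3*a*l^2 + 4*a*l + 3*l^2))/(a^3 + 4*a^2 - 4*a*l^2 - 16*l^2)^3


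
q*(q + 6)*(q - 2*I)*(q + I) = q^4 + 6*q^3 - I*q^3 + 2*q^2 - 6*I*q^2 + 12*q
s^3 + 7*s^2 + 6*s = s*(s + 1)*(s + 6)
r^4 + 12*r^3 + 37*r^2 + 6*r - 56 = (r - 1)*(r + 2)*(r + 4)*(r + 7)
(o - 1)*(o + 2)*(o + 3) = o^3 + 4*o^2 + o - 6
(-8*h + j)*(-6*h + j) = 48*h^2 - 14*h*j + j^2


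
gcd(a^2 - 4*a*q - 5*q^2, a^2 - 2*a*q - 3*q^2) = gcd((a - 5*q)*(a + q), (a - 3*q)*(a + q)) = a + q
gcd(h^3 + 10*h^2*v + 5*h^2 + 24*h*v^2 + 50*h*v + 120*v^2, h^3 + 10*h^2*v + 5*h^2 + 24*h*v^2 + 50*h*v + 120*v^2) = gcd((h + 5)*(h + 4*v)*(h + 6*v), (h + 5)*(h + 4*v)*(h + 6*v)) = h^3 + 10*h^2*v + 5*h^2 + 24*h*v^2 + 50*h*v + 120*v^2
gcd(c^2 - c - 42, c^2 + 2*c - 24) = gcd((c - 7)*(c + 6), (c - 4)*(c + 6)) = c + 6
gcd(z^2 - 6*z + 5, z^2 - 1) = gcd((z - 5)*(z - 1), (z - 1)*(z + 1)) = z - 1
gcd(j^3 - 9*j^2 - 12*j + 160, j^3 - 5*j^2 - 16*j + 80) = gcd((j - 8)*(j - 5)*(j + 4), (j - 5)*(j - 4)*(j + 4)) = j^2 - j - 20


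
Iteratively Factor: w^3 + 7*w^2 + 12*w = (w + 4)*(w^2 + 3*w) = w*(w + 4)*(w + 3)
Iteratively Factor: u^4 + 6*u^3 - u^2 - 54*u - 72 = (u + 3)*(u^3 + 3*u^2 - 10*u - 24) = (u + 2)*(u + 3)*(u^2 + u - 12) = (u + 2)*(u + 3)*(u + 4)*(u - 3)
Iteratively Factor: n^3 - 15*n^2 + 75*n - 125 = (n - 5)*(n^2 - 10*n + 25) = (n - 5)^2*(n - 5)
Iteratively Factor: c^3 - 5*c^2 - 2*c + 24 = (c - 3)*(c^2 - 2*c - 8) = (c - 3)*(c + 2)*(c - 4)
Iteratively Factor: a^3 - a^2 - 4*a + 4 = (a + 2)*(a^2 - 3*a + 2) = (a - 1)*(a + 2)*(a - 2)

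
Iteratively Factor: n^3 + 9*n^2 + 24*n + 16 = (n + 4)*(n^2 + 5*n + 4) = (n + 1)*(n + 4)*(n + 4)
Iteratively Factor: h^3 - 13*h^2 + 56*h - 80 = (h - 4)*(h^2 - 9*h + 20) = (h - 5)*(h - 4)*(h - 4)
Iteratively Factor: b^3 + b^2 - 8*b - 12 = (b + 2)*(b^2 - b - 6) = (b + 2)^2*(b - 3)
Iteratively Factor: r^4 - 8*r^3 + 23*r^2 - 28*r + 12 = (r - 2)*(r^3 - 6*r^2 + 11*r - 6) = (r - 3)*(r - 2)*(r^2 - 3*r + 2) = (r - 3)*(r - 2)*(r - 1)*(r - 2)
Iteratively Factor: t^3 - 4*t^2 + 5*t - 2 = (t - 2)*(t^2 - 2*t + 1) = (t - 2)*(t - 1)*(t - 1)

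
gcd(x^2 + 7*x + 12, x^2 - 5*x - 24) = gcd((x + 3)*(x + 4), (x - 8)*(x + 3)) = x + 3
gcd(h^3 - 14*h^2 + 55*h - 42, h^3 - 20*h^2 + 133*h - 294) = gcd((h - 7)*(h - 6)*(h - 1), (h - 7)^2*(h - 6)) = h^2 - 13*h + 42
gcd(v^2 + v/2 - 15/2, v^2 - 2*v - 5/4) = v - 5/2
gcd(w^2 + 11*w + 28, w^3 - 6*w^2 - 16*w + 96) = w + 4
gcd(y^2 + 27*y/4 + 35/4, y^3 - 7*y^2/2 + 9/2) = 1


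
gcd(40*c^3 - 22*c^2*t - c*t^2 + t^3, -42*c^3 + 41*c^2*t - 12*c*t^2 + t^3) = -2*c + t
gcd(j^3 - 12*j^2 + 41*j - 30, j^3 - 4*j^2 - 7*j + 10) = j^2 - 6*j + 5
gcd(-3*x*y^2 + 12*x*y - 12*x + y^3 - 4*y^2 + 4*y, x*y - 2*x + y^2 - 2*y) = y - 2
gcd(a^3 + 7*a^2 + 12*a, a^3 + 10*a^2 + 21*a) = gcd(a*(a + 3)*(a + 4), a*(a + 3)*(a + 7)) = a^2 + 3*a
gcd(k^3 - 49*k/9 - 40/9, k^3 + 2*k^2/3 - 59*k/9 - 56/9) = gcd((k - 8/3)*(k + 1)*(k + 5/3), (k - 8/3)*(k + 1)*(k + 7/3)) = k^2 - 5*k/3 - 8/3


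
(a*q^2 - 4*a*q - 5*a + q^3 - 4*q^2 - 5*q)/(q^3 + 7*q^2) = (a*q^2 - 4*a*q - 5*a + q^3 - 4*q^2 - 5*q)/(q^2*(q + 7))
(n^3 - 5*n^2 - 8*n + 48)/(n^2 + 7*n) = (n^3 - 5*n^2 - 8*n + 48)/(n*(n + 7))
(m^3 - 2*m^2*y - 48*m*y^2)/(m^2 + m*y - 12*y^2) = m*(m^2 - 2*m*y - 48*y^2)/(m^2 + m*y - 12*y^2)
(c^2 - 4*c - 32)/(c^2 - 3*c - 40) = (c + 4)/(c + 5)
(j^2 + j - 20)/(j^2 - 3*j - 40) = (j - 4)/(j - 8)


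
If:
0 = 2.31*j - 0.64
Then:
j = 0.28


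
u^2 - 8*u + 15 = (u - 5)*(u - 3)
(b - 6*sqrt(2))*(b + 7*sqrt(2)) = b^2 + sqrt(2)*b - 84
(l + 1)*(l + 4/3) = l^2 + 7*l/3 + 4/3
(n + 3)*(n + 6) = n^2 + 9*n + 18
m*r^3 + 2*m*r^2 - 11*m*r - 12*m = (r - 3)*(r + 4)*(m*r + m)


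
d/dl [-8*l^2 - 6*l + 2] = -16*l - 6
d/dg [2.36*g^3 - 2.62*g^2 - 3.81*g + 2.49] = 7.08*g^2 - 5.24*g - 3.81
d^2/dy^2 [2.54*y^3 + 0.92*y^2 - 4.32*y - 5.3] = 15.24*y + 1.84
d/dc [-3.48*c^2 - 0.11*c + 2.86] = -6.96*c - 0.11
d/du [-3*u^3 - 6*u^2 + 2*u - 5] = -9*u^2 - 12*u + 2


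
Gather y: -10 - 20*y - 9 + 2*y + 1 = -18*y - 18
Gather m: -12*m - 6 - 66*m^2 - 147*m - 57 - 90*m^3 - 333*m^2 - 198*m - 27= -90*m^3 - 399*m^2 - 357*m - 90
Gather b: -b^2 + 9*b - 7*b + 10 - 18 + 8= -b^2 + 2*b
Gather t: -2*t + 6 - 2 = 4 - 2*t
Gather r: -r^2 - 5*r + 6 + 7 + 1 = -r^2 - 5*r + 14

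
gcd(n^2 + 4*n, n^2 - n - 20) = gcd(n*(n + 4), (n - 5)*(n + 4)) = n + 4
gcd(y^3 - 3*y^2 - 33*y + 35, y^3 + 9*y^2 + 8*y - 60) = y + 5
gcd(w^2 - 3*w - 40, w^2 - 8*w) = w - 8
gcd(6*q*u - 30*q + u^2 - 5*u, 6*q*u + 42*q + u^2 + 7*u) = 6*q + u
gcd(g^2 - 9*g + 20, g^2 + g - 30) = g - 5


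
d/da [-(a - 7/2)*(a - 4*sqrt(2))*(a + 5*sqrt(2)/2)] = -3*a^2 + 3*sqrt(2)*a + 7*a - 21*sqrt(2)/4 + 20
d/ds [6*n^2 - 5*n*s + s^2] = -5*n + 2*s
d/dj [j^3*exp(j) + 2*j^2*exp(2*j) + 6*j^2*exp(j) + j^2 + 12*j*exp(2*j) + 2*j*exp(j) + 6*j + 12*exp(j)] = j^3*exp(j) + 4*j^2*exp(2*j) + 9*j^2*exp(j) + 28*j*exp(2*j) + 14*j*exp(j) + 2*j + 12*exp(2*j) + 14*exp(j) + 6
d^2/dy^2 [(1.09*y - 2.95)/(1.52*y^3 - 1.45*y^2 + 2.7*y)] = (15.110016*y^5 - 96.20232*y^4 + 99.66553*y^3 - 109.85505*y^2 + 69.2955*y - 43.011)/(y^3*(3.511808*y^6 - 10.05024*y^5 + 28.30164*y^4 - 38.753425*y^3 + 50.27265*y^2 - 31.7115*y + 19.683))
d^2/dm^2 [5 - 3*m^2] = -6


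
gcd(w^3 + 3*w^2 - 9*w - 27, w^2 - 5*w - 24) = w + 3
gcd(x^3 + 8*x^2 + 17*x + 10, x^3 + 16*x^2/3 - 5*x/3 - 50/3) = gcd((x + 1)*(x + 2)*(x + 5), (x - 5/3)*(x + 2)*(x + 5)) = x^2 + 7*x + 10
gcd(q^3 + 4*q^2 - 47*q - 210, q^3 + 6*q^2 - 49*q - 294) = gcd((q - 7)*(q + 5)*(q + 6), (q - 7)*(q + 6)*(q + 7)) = q^2 - q - 42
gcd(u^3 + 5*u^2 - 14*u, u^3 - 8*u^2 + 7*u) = u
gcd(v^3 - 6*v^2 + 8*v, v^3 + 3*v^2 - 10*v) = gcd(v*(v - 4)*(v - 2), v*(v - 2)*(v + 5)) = v^2 - 2*v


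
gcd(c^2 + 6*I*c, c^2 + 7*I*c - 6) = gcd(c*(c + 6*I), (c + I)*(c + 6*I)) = c + 6*I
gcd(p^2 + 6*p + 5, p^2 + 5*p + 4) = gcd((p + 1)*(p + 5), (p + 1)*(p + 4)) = p + 1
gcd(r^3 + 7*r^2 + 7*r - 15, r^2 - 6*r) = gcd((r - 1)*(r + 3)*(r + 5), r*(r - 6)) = 1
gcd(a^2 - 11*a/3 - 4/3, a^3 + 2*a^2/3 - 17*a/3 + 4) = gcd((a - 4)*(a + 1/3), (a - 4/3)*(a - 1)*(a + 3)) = 1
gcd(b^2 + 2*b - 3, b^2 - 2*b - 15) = b + 3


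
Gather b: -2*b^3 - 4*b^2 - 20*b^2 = -2*b^3 - 24*b^2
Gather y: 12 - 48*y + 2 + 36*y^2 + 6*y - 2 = 36*y^2 - 42*y + 12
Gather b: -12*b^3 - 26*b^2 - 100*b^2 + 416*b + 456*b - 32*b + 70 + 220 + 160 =-12*b^3 - 126*b^2 + 840*b + 450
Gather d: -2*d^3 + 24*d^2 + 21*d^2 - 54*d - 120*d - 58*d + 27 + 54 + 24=-2*d^3 + 45*d^2 - 232*d + 105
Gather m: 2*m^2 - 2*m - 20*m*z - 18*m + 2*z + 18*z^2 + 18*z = 2*m^2 + m*(-20*z - 20) + 18*z^2 + 20*z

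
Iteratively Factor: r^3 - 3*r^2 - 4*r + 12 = (r + 2)*(r^2 - 5*r + 6) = (r - 2)*(r + 2)*(r - 3)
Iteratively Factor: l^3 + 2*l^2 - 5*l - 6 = (l + 3)*(l^2 - l - 2) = (l + 1)*(l + 3)*(l - 2)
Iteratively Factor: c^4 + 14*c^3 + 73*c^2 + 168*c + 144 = (c + 3)*(c^3 + 11*c^2 + 40*c + 48) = (c + 3)^2*(c^2 + 8*c + 16) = (c + 3)^2*(c + 4)*(c + 4)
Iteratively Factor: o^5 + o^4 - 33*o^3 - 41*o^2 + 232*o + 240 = (o + 1)*(o^4 - 33*o^2 - 8*o + 240) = (o + 1)*(o + 4)*(o^3 - 4*o^2 - 17*o + 60) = (o - 5)*(o + 1)*(o + 4)*(o^2 + o - 12) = (o - 5)*(o + 1)*(o + 4)^2*(o - 3)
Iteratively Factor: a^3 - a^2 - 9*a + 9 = (a - 3)*(a^2 + 2*a - 3) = (a - 3)*(a - 1)*(a + 3)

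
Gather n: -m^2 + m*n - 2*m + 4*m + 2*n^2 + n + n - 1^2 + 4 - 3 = -m^2 + 2*m + 2*n^2 + n*(m + 2)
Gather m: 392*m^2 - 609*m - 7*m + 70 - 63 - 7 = 392*m^2 - 616*m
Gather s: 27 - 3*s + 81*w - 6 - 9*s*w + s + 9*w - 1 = s*(-9*w - 2) + 90*w + 20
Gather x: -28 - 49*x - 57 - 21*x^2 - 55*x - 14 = -21*x^2 - 104*x - 99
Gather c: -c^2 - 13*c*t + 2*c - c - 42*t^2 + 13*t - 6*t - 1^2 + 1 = -c^2 + c*(1 - 13*t) - 42*t^2 + 7*t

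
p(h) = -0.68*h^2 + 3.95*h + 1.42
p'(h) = 3.95 - 1.36*h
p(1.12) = 4.99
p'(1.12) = 2.43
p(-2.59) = -13.37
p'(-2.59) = 7.47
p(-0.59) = -1.15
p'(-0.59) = 4.75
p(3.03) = 7.15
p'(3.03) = -0.17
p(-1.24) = -4.52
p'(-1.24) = 5.64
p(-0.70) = -1.68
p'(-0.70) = 4.90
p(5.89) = 1.09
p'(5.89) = -4.06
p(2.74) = 7.14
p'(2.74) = 0.22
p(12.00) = -49.10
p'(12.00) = -12.37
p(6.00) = 0.64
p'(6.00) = -4.21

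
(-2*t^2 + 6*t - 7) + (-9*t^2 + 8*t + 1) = -11*t^2 + 14*t - 6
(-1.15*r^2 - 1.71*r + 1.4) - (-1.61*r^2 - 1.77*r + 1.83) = 0.46*r^2 + 0.0600000000000001*r - 0.43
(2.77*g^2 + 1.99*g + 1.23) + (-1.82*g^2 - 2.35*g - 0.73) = 0.95*g^2 - 0.36*g + 0.5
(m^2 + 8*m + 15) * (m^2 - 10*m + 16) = m^4 - 2*m^3 - 49*m^2 - 22*m + 240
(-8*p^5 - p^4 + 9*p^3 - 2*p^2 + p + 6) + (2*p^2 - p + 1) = -8*p^5 - p^4 + 9*p^3 + 7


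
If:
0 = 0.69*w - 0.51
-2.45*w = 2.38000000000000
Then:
No Solution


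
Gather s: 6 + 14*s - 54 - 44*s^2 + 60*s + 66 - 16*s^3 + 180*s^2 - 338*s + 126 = -16*s^3 + 136*s^2 - 264*s + 144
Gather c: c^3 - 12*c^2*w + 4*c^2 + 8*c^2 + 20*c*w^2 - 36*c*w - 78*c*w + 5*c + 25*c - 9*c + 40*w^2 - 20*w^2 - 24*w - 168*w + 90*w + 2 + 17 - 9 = c^3 + c^2*(12 - 12*w) + c*(20*w^2 - 114*w + 21) + 20*w^2 - 102*w + 10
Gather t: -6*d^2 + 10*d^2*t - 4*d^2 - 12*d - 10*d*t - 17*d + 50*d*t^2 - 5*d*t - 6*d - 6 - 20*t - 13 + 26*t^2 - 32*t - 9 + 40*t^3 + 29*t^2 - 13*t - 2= -10*d^2 - 35*d + 40*t^3 + t^2*(50*d + 55) + t*(10*d^2 - 15*d - 65) - 30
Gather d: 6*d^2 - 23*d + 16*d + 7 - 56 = 6*d^2 - 7*d - 49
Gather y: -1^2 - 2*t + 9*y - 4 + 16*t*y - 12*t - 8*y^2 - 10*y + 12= -14*t - 8*y^2 + y*(16*t - 1) + 7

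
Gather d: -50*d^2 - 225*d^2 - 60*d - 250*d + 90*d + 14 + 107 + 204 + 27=-275*d^2 - 220*d + 352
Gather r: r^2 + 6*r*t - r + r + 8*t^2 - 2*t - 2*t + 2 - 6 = r^2 + 6*r*t + 8*t^2 - 4*t - 4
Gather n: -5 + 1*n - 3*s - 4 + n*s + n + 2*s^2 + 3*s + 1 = n*(s + 2) + 2*s^2 - 8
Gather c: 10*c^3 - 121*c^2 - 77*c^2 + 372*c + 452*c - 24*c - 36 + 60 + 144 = 10*c^3 - 198*c^2 + 800*c + 168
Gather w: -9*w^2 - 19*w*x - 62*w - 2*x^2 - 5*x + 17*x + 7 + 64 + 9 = -9*w^2 + w*(-19*x - 62) - 2*x^2 + 12*x + 80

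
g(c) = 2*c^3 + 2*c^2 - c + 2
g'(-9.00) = 449.00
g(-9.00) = -1285.00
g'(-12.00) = 815.00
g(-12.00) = -3154.00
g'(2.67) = 52.45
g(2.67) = 51.66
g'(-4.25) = 90.38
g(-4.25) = -111.16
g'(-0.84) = -0.13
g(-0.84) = 3.07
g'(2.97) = 63.81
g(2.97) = 69.07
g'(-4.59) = 107.05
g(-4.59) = -144.68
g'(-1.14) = 2.24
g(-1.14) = 2.78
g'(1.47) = 17.85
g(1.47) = 11.20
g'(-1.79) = 11.06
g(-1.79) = -1.27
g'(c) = 6*c^2 + 4*c - 1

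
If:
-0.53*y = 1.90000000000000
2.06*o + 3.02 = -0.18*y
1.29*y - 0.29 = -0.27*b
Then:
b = 18.20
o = -1.15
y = -3.58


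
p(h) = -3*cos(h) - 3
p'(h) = 3*sin(h)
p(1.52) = -3.15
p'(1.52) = 3.00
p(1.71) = -2.58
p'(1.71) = 2.97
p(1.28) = -3.86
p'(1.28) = 2.87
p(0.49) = -5.65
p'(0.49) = 1.41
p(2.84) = -0.14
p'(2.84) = 0.89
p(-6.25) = -6.00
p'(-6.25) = 0.10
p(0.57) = -5.53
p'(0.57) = 1.62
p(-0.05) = -6.00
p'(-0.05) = -0.15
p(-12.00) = -5.53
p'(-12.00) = 1.61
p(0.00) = -6.00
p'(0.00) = 0.00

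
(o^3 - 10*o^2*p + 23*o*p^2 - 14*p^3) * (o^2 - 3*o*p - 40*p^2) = o^5 - 13*o^4*p + 13*o^3*p^2 + 317*o^2*p^3 - 878*o*p^4 + 560*p^5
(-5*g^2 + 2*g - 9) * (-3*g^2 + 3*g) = 15*g^4 - 21*g^3 + 33*g^2 - 27*g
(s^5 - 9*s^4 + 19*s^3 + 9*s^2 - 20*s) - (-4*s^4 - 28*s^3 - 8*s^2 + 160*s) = s^5 - 5*s^4 + 47*s^3 + 17*s^2 - 180*s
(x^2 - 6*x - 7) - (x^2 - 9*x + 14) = 3*x - 21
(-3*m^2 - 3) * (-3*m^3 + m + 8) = 9*m^5 + 6*m^3 - 24*m^2 - 3*m - 24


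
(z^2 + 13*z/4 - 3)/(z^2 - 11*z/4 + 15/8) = 2*(4*z^2 + 13*z - 12)/(8*z^2 - 22*z + 15)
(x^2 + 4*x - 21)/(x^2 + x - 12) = (x + 7)/(x + 4)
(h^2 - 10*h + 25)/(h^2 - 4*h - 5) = (h - 5)/(h + 1)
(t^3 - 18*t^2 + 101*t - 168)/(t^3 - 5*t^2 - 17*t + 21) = (t^2 - 11*t + 24)/(t^2 + 2*t - 3)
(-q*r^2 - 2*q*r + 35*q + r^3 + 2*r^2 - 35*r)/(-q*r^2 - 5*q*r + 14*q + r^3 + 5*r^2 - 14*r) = (r - 5)/(r - 2)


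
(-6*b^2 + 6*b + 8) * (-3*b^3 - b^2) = 18*b^5 - 12*b^4 - 30*b^3 - 8*b^2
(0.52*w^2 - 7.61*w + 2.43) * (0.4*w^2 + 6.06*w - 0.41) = 0.208*w^4 + 0.107199999999999*w^3 - 45.3578*w^2 + 17.8459*w - 0.9963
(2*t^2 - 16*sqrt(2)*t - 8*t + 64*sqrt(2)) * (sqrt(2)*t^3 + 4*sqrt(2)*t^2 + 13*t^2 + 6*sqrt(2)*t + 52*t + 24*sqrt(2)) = 2*sqrt(2)*t^5 - 6*t^4 - 228*sqrt(2)*t^3 - 96*t^2 + 3136*sqrt(2)*t + 3072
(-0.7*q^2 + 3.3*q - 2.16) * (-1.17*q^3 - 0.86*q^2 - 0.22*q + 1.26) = 0.819*q^5 - 3.259*q^4 - 0.1568*q^3 + 0.2496*q^2 + 4.6332*q - 2.7216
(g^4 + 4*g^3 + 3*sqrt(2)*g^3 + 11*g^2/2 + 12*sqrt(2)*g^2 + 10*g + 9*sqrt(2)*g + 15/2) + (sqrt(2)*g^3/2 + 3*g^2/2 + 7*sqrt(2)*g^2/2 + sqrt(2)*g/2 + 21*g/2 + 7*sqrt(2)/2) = g^4 + 4*g^3 + 7*sqrt(2)*g^3/2 + 7*g^2 + 31*sqrt(2)*g^2/2 + 19*sqrt(2)*g/2 + 41*g/2 + 7*sqrt(2)/2 + 15/2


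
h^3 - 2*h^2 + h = h*(h - 1)^2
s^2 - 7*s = s*(s - 7)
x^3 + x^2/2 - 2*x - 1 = (x + 1/2)*(x - sqrt(2))*(x + sqrt(2))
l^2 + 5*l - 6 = (l - 1)*(l + 6)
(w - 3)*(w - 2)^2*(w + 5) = w^4 - 2*w^3 - 19*w^2 + 68*w - 60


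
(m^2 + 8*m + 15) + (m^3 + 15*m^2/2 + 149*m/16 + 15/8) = m^3 + 17*m^2/2 + 277*m/16 + 135/8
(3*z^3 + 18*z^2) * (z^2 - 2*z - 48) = 3*z^5 + 12*z^4 - 180*z^3 - 864*z^2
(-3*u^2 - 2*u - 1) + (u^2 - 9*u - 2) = -2*u^2 - 11*u - 3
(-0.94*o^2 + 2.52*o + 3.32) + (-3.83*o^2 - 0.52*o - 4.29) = -4.77*o^2 + 2.0*o - 0.97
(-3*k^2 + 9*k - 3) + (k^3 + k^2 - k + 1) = k^3 - 2*k^2 + 8*k - 2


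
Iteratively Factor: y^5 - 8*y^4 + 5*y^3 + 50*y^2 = (y - 5)*(y^4 - 3*y^3 - 10*y^2) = (y - 5)^2*(y^3 + 2*y^2) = (y - 5)^2*(y + 2)*(y^2) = y*(y - 5)^2*(y + 2)*(y)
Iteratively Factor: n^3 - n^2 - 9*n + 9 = (n - 1)*(n^2 - 9) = (n - 1)*(n + 3)*(n - 3)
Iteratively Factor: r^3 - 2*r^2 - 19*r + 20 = (r - 5)*(r^2 + 3*r - 4) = (r - 5)*(r + 4)*(r - 1)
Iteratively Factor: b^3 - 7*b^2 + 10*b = (b - 5)*(b^2 - 2*b) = b*(b - 5)*(b - 2)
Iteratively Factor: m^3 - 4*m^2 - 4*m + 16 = (m - 2)*(m^2 - 2*m - 8) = (m - 2)*(m + 2)*(m - 4)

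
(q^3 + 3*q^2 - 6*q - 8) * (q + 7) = q^4 + 10*q^3 + 15*q^2 - 50*q - 56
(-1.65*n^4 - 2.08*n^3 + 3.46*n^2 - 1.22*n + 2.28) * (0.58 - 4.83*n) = 7.9695*n^5 + 9.0894*n^4 - 17.9182*n^3 + 7.8994*n^2 - 11.72*n + 1.3224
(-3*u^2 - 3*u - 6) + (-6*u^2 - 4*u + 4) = -9*u^2 - 7*u - 2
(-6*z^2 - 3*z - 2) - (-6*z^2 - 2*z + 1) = -z - 3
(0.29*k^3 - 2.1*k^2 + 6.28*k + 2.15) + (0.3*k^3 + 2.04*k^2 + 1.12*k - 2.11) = 0.59*k^3 - 0.0600000000000001*k^2 + 7.4*k + 0.04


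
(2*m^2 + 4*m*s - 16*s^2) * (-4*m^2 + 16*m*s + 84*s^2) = -8*m^4 + 16*m^3*s + 296*m^2*s^2 + 80*m*s^3 - 1344*s^4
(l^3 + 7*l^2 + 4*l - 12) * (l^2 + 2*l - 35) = l^5 + 9*l^4 - 17*l^3 - 249*l^2 - 164*l + 420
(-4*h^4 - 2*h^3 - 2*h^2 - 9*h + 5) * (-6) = 24*h^4 + 12*h^3 + 12*h^2 + 54*h - 30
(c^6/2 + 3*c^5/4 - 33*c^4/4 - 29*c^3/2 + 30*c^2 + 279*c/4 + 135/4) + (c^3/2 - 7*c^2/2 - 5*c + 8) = c^6/2 + 3*c^5/4 - 33*c^4/4 - 14*c^3 + 53*c^2/2 + 259*c/4 + 167/4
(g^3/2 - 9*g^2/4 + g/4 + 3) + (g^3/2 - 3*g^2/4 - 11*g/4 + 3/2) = g^3 - 3*g^2 - 5*g/2 + 9/2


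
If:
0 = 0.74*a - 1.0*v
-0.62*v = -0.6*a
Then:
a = 0.00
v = 0.00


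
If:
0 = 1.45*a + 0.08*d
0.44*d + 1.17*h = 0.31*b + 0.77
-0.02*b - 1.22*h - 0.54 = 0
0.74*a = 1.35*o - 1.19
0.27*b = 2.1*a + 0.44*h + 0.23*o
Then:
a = -0.12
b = -0.95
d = 2.21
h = -0.43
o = 0.81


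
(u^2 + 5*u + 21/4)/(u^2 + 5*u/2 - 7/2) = (u + 3/2)/(u - 1)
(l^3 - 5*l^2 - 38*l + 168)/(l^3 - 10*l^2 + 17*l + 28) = (l + 6)/(l + 1)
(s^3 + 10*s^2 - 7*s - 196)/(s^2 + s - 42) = (s^2 + 3*s - 28)/(s - 6)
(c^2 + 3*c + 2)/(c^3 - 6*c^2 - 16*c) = (c + 1)/(c*(c - 8))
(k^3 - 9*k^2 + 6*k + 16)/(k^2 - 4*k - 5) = (k^2 - 10*k + 16)/(k - 5)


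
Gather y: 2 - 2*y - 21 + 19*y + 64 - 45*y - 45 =-28*y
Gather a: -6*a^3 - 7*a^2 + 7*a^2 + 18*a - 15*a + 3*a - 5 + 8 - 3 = -6*a^3 + 6*a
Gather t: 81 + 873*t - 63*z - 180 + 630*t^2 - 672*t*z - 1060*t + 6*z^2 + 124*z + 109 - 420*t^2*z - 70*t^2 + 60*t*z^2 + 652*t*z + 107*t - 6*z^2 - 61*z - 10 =t^2*(560 - 420*z) + t*(60*z^2 - 20*z - 80)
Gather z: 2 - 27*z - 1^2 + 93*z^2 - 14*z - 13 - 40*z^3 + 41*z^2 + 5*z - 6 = -40*z^3 + 134*z^2 - 36*z - 18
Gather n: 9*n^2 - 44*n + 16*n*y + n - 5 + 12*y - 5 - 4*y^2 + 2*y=9*n^2 + n*(16*y - 43) - 4*y^2 + 14*y - 10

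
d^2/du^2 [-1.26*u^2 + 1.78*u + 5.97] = -2.52000000000000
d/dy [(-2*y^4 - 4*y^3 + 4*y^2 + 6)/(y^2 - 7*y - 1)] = 2*(-2*y^5 + 19*y^4 + 32*y^3 - 8*y^2 - 10*y + 21)/(y^4 - 14*y^3 + 47*y^2 + 14*y + 1)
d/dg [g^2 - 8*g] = 2*g - 8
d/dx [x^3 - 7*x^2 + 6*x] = 3*x^2 - 14*x + 6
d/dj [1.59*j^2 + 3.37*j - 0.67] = 3.18*j + 3.37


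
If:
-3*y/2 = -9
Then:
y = 6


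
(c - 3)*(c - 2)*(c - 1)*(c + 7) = c^4 + c^3 - 31*c^2 + 71*c - 42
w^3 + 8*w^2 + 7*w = w*(w + 1)*(w + 7)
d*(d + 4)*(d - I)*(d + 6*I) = d^4 + 4*d^3 + 5*I*d^3 + 6*d^2 + 20*I*d^2 + 24*d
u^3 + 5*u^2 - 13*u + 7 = (u - 1)^2*(u + 7)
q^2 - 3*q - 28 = (q - 7)*(q + 4)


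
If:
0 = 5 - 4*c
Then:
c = 5/4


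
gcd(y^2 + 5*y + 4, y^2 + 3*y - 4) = y + 4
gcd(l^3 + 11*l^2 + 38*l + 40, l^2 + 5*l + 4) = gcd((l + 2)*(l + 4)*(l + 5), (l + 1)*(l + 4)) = l + 4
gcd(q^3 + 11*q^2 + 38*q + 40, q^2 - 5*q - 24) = 1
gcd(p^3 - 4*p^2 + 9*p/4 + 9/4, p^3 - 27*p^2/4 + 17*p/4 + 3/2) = 1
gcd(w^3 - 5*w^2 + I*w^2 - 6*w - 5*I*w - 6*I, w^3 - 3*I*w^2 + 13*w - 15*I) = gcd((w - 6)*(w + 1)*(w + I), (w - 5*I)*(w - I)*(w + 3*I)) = 1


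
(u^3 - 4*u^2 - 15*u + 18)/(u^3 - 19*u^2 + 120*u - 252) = (u^2 + 2*u - 3)/(u^2 - 13*u + 42)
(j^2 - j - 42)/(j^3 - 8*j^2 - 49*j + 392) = (j + 6)/(j^2 - j - 56)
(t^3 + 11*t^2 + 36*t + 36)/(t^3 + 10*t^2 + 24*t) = (t^2 + 5*t + 6)/(t*(t + 4))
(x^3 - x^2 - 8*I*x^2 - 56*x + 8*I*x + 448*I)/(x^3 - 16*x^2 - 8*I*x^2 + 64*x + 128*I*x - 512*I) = (x + 7)/(x - 8)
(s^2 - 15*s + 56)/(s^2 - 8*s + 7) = (s - 8)/(s - 1)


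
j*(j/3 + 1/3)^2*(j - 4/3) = j^4/9 + 2*j^3/27 - 5*j^2/27 - 4*j/27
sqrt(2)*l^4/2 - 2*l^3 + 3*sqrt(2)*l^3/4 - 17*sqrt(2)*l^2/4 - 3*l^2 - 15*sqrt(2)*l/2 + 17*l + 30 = (l - 3)*(l + 5/2)*(l - 2*sqrt(2))*(sqrt(2)*l/2 + sqrt(2))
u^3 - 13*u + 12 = (u - 3)*(u - 1)*(u + 4)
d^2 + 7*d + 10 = (d + 2)*(d + 5)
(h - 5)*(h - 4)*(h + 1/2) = h^3 - 17*h^2/2 + 31*h/2 + 10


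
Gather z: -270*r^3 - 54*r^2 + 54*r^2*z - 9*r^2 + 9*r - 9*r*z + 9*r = -270*r^3 - 63*r^2 + 18*r + z*(54*r^2 - 9*r)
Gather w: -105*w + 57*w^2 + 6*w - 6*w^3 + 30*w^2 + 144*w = -6*w^3 + 87*w^2 + 45*w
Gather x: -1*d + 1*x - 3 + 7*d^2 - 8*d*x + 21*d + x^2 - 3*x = 7*d^2 + 20*d + x^2 + x*(-8*d - 2) - 3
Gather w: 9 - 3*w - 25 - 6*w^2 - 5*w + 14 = -6*w^2 - 8*w - 2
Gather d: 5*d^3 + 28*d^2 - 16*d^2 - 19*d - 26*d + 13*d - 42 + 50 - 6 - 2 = 5*d^3 + 12*d^2 - 32*d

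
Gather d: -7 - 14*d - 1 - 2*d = -16*d - 8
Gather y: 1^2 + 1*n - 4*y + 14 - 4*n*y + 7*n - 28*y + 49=8*n + y*(-4*n - 32) + 64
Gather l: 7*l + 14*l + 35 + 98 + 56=21*l + 189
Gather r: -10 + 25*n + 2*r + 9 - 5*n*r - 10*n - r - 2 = 15*n + r*(1 - 5*n) - 3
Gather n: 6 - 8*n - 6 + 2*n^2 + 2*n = 2*n^2 - 6*n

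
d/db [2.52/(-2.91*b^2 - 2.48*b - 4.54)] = (14.6664*b + 6.2496)/(2.91*b^2 + 2.48*b + 4.54)^2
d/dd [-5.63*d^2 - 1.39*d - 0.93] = -11.26*d - 1.39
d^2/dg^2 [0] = 0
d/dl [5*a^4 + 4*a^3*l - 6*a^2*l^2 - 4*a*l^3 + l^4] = 4*a^3 - 12*a^2*l - 12*a*l^2 + 4*l^3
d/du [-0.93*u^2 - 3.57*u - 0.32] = -1.86*u - 3.57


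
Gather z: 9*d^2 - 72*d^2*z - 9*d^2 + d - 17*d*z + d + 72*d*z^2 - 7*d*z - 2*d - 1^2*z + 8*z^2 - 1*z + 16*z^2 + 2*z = z^2*(72*d + 24) + z*(-72*d^2 - 24*d)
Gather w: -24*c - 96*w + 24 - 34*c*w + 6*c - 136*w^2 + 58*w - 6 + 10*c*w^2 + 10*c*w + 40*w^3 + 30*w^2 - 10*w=-18*c + 40*w^3 + w^2*(10*c - 106) + w*(-24*c - 48) + 18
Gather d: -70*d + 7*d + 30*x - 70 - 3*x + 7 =-63*d + 27*x - 63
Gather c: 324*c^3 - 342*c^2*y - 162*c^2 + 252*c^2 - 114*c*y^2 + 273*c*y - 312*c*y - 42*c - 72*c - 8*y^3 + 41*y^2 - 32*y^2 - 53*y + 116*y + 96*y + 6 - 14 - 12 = 324*c^3 + c^2*(90 - 342*y) + c*(-114*y^2 - 39*y - 114) - 8*y^3 + 9*y^2 + 159*y - 20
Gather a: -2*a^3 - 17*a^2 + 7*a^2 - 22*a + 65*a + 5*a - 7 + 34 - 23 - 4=-2*a^3 - 10*a^2 + 48*a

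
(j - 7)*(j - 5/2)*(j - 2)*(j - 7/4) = j^4 - 53*j^3/4 + 453*j^2/8 - 791*j/8 + 245/4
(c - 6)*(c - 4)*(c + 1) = c^3 - 9*c^2 + 14*c + 24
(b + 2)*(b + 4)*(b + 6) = b^3 + 12*b^2 + 44*b + 48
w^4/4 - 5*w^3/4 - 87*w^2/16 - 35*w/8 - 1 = (w/4 + 1/2)*(w - 8)*(w + 1/2)^2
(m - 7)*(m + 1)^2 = m^3 - 5*m^2 - 13*m - 7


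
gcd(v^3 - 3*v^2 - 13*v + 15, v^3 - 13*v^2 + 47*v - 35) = v^2 - 6*v + 5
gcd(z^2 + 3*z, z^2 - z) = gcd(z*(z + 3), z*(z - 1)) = z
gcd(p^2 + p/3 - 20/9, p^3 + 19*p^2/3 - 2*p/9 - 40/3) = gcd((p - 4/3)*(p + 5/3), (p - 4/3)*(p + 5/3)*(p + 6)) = p^2 + p/3 - 20/9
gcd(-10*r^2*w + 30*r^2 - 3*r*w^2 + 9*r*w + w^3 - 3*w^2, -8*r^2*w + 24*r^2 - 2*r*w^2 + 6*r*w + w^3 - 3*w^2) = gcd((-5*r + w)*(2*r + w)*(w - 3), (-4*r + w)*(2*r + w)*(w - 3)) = 2*r*w - 6*r + w^2 - 3*w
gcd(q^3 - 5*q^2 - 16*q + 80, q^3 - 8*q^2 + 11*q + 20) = q^2 - 9*q + 20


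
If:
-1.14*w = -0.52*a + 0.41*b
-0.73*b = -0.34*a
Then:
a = 3.46461282264779*w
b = 1.61365528726062*w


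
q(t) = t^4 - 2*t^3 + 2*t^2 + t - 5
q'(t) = 4*t^3 - 6*t^2 + 4*t + 1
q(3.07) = 47.88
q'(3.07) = 72.47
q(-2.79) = 111.81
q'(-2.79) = -143.74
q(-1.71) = 17.69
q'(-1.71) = -43.39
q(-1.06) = -0.17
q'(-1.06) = -14.75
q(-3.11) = 164.94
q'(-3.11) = -189.79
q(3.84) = 132.52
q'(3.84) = 154.38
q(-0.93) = -1.84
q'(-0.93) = -11.13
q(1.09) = -2.71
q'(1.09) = 3.41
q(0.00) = -5.00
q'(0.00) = 1.00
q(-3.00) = 145.00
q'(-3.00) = -173.00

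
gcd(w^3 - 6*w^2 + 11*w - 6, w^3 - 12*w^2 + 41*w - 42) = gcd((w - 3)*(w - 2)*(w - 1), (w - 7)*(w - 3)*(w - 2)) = w^2 - 5*w + 6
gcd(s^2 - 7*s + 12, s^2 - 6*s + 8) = s - 4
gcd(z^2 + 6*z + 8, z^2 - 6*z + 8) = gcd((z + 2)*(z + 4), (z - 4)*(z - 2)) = 1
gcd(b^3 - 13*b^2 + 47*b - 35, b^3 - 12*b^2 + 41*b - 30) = b^2 - 6*b + 5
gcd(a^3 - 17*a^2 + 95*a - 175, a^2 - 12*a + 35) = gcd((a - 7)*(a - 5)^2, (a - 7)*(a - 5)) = a^2 - 12*a + 35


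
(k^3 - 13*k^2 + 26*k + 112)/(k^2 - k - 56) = (k^2 - 5*k - 14)/(k + 7)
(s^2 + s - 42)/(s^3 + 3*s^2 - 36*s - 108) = (s + 7)/(s^2 + 9*s + 18)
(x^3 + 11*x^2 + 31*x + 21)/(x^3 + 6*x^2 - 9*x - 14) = (x + 3)/(x - 2)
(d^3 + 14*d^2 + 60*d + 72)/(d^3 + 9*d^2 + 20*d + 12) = (d + 6)/(d + 1)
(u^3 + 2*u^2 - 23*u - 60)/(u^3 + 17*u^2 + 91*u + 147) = (u^2 - u - 20)/(u^2 + 14*u + 49)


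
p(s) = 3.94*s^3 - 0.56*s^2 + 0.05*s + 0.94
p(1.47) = 12.32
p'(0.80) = 6.72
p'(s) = 11.82*s^2 - 1.12*s + 0.05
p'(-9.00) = 967.55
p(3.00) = 102.43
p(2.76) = 79.65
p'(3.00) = 103.07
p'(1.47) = 23.95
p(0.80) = 2.64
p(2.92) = 94.41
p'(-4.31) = 224.45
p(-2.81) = -91.04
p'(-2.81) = 96.53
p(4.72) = 403.01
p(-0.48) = 0.35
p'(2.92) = 97.56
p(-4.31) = -325.13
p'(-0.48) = 3.31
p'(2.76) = 87.00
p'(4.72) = 258.09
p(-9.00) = -2917.13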